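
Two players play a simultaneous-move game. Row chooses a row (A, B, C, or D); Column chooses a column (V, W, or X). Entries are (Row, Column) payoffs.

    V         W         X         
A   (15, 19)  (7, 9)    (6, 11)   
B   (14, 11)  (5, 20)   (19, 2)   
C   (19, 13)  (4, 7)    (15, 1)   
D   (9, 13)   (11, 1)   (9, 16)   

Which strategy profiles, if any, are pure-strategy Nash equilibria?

(C, V)

Check mutual best responses: a cell is a NE iff neither player can gain by unilaterally deviating.
Row's best responses — vs V: C (payoff 19); vs W: D (payoff 11); vs X: B (payoff 19).
Column's best responses — vs A: V (payoff 19); vs B: W (payoff 20); vs C: V (payoff 13); vs D: X (payoff 16).
The only mutual best response is (C, V); neither player gains by switching there.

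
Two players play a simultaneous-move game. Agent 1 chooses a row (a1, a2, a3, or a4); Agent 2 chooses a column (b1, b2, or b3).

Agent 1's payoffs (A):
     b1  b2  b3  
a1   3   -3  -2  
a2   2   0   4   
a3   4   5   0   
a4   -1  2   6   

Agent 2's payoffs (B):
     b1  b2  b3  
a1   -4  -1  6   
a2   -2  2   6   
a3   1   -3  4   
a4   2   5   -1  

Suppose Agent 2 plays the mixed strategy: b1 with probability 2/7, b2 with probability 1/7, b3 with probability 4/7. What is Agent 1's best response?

Agent 1's best reply maximizes expected payoff against the mix.
a1: (2/7)·3 + (1/7)·(-3) + (4/7)·(-2) = -5/7
a2: (2/7)·2 + (1/7)·0 + (4/7)·4 = 20/7
a3: (2/7)·4 + (1/7)·5 + (4/7)·0 = 13/7
a4: (2/7)·(-1) + (1/7)·2 + (4/7)·6 = 24/7
Highest expected payoff is 24/7, from a4.

a4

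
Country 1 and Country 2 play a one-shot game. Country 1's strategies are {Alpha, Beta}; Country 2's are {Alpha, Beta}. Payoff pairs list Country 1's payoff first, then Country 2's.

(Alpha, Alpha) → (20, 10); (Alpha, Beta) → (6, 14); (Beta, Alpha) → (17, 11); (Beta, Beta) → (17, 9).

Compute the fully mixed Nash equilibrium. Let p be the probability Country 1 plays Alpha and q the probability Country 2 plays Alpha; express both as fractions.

In a mixed NE each player is indifferent between their pure strategies, so the opponent's mix sets the indifference.
Country 2 indifferent between Alpha and Beta: p·10 + (1−p)·11 = p·14 + (1−p)·9 ⟹ 11 + (-1)p = 9 + 5p ⟹ p = 1/3.
Country 1 indifferent between Alpha and Beta: q·20 + (1−q)·6 = q·17 + (1−q)·17 ⟹ 6 + 14q = 17 + 0q ⟹ q = 11/14.

p = 1/3, q = 11/14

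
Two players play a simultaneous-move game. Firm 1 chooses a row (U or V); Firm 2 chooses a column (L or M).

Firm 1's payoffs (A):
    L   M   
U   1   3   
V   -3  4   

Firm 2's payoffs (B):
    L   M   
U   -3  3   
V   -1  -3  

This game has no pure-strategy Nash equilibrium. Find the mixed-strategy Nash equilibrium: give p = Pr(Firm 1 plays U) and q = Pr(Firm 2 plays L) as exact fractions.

p = 1/4, q = 1/5

In a mixed NE each player is indifferent between their pure strategies, so the opponent's mix sets the indifference.
Firm 2 indifferent between L and M: p·(-3) + (1−p)·(-1) = p·3 + (1−p)·(-3) ⟹ (-1) + (-2)p = (-3) + 6p ⟹ p = 1/4.
Firm 1 indifferent between U and V: q·1 + (1−q)·3 = q·(-3) + (1−q)·4 ⟹ 3 + (-2)q = 4 + (-7)q ⟹ q = 1/5.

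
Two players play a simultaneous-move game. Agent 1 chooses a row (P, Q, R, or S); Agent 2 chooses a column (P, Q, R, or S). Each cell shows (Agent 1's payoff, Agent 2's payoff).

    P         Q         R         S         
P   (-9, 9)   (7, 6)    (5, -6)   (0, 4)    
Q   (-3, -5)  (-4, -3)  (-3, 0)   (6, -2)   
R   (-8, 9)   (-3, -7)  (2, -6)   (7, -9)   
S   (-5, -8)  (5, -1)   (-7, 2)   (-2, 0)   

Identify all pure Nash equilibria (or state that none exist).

A profile is a Nash equilibrium when each player is best-responding to the other.
Agent 1's best responses — vs P: Q (payoff -3); vs Q: P (payoff 7); vs R: P (payoff 5); vs S: R (payoff 7).
Agent 2's best responses — vs P: P (payoff 9); vs Q: R (payoff 0); vs R: P (payoff 9); vs S: R (payoff 2).
No cell has both players best-responding. For instance, Agent 1's best reply to P is Q, but against Q Agent 2 prefers R over P.

There is no pure-strategy Nash equilibrium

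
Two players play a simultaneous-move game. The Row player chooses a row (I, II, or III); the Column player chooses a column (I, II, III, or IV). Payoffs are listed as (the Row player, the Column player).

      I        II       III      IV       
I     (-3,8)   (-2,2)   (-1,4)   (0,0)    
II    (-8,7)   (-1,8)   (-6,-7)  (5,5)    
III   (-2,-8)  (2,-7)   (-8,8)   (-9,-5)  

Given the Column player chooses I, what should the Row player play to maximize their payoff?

With the Column player fixed at I, the Row player's payoffs are: I → -3, II → -8, III → -2.
The maximum is -2, achieved by III.

III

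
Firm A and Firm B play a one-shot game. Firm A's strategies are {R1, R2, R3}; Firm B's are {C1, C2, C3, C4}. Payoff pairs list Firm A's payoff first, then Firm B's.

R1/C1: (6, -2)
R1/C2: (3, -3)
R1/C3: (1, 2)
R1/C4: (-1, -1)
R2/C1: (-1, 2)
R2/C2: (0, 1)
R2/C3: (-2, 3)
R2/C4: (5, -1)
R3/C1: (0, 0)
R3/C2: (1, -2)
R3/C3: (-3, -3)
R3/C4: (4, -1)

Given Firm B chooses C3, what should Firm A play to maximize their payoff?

R1

With Firm B fixed at C3, Firm A's payoffs are: R1 → 1, R2 → -2, R3 → -3.
The maximum is 1, achieved by R1.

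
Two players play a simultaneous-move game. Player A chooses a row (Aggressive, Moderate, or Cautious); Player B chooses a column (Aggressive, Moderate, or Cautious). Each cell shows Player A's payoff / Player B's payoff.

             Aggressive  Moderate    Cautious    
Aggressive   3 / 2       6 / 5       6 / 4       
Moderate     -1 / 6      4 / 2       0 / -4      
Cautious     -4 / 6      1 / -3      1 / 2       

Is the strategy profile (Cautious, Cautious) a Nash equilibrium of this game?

Holding Player B at Cautious: Player A gets 1 from Cautious but could get 6 by switching to Aggressive. Player A has a profitable deviation.

No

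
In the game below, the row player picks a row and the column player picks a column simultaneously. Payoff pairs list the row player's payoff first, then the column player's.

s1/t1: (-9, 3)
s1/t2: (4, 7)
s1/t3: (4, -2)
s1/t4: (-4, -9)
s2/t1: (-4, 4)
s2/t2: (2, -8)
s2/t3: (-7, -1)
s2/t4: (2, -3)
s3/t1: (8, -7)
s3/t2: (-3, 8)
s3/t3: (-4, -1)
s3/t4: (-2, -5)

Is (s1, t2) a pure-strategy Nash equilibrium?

Holding the column player at t2: the row player gets 4 from s1, versus 2 from s2, -3 from s3. No profitable deviation for the row player.
Holding the row player at s1: the column player gets 7 from t2, versus 3 from t1, -2 from t3, -9 from t4. No profitable deviation for the column player either.

Yes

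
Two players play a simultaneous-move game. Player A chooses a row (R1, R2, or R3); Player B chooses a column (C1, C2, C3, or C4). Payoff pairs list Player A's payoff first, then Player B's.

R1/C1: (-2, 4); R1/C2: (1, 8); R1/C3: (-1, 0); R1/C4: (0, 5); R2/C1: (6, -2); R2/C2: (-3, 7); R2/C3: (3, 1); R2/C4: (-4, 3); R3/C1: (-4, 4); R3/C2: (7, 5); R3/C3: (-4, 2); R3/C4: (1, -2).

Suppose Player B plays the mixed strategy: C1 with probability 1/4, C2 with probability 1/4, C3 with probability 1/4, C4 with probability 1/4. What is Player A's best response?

Compute Player A's expected payoff from each pure strategy against the given mix.
R1: (1/4)·(-2) + (1/4)·1 + (1/4)·(-1) + (1/4)·0 = -1/2
R2: (1/4)·6 + (1/4)·(-3) + (1/4)·3 + (1/4)·(-4) = 1/2
R3: (1/4)·(-4) + (1/4)·7 + (1/4)·(-4) + (1/4)·1 = 0
Highest expected payoff is 1/2, from R2.

R2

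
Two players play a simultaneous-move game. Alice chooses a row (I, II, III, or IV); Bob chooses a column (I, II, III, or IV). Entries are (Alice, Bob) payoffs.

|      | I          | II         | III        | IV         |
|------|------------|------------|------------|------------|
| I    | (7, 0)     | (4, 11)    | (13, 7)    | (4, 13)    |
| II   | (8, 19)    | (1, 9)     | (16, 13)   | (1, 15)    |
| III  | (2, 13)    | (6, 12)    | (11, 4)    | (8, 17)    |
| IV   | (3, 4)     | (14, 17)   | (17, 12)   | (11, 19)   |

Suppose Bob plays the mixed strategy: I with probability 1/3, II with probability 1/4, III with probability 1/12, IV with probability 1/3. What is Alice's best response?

Alice's best reply maximizes expected payoff against the mix.
I: (1/3)·7 + (1/4)·4 + (1/12)·13 + (1/3)·4 = 23/4
II: (1/3)·8 + (1/4)·1 + (1/12)·16 + (1/3)·1 = 55/12
III: (1/3)·2 + (1/4)·6 + (1/12)·11 + (1/3)·8 = 23/4
IV: (1/3)·3 + (1/4)·14 + (1/12)·17 + (1/3)·11 = 115/12
Highest expected payoff is 115/12, from IV.

IV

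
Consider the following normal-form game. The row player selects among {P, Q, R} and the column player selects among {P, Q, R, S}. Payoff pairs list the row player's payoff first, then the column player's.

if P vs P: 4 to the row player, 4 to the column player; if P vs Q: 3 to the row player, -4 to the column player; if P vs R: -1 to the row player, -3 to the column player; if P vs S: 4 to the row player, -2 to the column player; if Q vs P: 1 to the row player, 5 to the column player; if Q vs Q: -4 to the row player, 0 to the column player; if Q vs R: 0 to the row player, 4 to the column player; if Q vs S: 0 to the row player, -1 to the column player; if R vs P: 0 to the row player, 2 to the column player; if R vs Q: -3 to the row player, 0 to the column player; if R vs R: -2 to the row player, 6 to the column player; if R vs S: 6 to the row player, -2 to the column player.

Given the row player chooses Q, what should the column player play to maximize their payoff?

With the row player fixed at Q, the column player's payoffs are: P → 5, Q → 0, R → 4, S → -1.
The maximum is 5, achieved by P.

P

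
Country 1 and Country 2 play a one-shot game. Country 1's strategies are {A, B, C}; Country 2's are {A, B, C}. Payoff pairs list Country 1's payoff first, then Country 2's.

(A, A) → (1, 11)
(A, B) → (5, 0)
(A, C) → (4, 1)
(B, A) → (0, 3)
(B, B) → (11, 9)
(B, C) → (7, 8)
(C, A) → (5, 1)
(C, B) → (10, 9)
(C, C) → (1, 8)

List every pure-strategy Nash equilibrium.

Check mutual best responses: a cell is a NE iff neither player can gain by unilaterally deviating.
Country 1's best responses — vs A: C (payoff 5); vs B: B (payoff 11); vs C: B (payoff 7).
Country 2's best responses — vs A: A (payoff 11); vs B: B (payoff 9); vs C: B (payoff 9).
The only mutual best response is (B, B); neither player gains by switching there.

(B, B)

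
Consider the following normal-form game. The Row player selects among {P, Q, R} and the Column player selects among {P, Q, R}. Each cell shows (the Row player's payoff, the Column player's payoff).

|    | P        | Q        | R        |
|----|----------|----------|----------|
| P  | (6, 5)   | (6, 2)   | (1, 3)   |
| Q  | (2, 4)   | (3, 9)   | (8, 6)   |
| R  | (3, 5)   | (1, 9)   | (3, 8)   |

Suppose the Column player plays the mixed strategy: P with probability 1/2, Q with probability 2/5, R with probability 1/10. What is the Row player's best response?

P

The Row player's best reply maximizes expected payoff against the mix.
P: (1/2)·6 + (2/5)·6 + (1/10)·1 = 11/2
Q: (1/2)·2 + (2/5)·3 + (1/10)·8 = 3
R: (1/2)·3 + (2/5)·1 + (1/10)·3 = 11/5
Highest expected payoff is 11/2, from P.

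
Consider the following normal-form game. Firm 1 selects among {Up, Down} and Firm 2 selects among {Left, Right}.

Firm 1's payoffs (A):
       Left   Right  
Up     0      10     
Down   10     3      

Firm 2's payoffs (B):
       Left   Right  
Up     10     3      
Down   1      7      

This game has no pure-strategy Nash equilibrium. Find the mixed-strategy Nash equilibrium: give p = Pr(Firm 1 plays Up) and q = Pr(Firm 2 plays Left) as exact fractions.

Each player's mixing probability is pinned down by making the *other* player indifferent.
Firm 2 indifferent between Left and Right: p·10 + (1−p)·1 = p·3 + (1−p)·7 ⟹ 1 + 9p = 7 + (-4)p ⟹ p = 6/13.
Firm 1 indifferent between Up and Down: q·0 + (1−q)·10 = q·10 + (1−q)·3 ⟹ 10 + (-10)q = 3 + 7q ⟹ q = 7/17.

p = 6/13, q = 7/17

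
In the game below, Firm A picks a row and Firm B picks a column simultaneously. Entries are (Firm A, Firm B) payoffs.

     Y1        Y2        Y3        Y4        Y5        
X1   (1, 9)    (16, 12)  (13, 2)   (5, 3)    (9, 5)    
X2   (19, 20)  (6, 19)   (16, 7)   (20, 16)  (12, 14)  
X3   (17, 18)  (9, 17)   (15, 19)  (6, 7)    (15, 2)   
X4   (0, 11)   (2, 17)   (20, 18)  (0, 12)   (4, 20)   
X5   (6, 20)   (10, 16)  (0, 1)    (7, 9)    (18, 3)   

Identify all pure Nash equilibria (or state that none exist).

(X1, Y2) and (X2, Y1)

Find each player's best response to every opponent strategy; NE are the intersections.
Firm A's best responses — vs Y1: X2 (payoff 19); vs Y2: X1 (payoff 16); vs Y3: X4 (payoff 20); vs Y4: X2 (payoff 20); vs Y5: X5 (payoff 18).
Firm B's best responses — vs X1: Y2 (payoff 12); vs X2: Y1 (payoff 20); vs X3: Y3 (payoff 19); vs X4: Y5 (payoff 20); vs X5: Y1 (payoff 20).
Mutual best responses occur at (X1, Y2) and (X2, Y1); at each, neither player gains by switching.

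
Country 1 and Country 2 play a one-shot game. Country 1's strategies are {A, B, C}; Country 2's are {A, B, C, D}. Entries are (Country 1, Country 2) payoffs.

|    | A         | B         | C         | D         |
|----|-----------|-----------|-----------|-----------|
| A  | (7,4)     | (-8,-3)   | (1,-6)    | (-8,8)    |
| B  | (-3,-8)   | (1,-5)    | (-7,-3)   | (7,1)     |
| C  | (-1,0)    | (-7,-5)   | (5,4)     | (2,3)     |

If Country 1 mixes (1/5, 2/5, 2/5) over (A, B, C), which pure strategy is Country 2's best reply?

D

Country 2's best reply maximizes expected payoff against the mix.
A: (1/5)·4 + (2/5)·(-8) + (2/5)·0 = -12/5
B: (1/5)·(-3) + (2/5)·(-5) + (2/5)·(-5) = -23/5
C: (1/5)·(-6) + (2/5)·(-3) + (2/5)·4 = -4/5
D: (1/5)·8 + (2/5)·1 + (2/5)·3 = 16/5
Highest expected payoff is 16/5, from D.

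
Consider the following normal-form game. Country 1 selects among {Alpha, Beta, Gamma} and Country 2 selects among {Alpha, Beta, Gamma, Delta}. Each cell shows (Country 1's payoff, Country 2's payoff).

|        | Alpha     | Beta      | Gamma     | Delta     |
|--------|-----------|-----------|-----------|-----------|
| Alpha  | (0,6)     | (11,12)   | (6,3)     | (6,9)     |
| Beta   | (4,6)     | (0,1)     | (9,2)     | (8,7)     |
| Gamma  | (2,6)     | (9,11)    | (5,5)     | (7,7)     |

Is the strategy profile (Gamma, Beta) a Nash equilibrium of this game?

Holding Country 2 at Beta: Country 1 gets 9 from Gamma but could get 11 by switching to Alpha. Country 1 has a profitable deviation.

No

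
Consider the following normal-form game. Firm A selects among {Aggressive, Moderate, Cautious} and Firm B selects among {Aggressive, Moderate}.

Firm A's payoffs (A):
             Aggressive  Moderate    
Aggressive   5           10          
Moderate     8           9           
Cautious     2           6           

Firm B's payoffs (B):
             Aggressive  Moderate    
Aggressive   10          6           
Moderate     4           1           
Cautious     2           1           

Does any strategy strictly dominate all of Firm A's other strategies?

A strategy is strictly dominant if it gives Firm A a strictly higher payoff than every other strategy, against every choice by the opponent.
Aggressive is not dominant: against Aggressive, Moderate gives 8 > 5.
Moderate is not dominant: against Moderate, Aggressive gives 10 > 9.
Cautious is not dominant: against Aggressive, Aggressive gives 5 > 2.
No single strategy is best against every opponent action.

None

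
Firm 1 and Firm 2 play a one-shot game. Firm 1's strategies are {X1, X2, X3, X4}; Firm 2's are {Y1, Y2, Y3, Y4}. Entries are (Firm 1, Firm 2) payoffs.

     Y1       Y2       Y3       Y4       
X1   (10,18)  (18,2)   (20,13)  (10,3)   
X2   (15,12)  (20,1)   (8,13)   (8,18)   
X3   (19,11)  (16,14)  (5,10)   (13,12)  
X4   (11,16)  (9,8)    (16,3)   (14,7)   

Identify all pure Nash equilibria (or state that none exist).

No pure-strategy Nash equilibrium

Find each player's best response to every opponent strategy; NE are the intersections.
Firm 1's best responses — vs Y1: X3 (payoff 19); vs Y2: X2 (payoff 20); vs Y3: X1 (payoff 20); vs Y4: X4 (payoff 14).
Firm 2's best responses — vs X1: Y1 (payoff 18); vs X2: Y4 (payoff 18); vs X3: Y2 (payoff 14); vs X4: Y1 (payoff 16).
No cell has both players best-responding. For instance, Firm 1's best reply to Y3 is X1, but against X1 Firm 2 prefers Y1 over Y3.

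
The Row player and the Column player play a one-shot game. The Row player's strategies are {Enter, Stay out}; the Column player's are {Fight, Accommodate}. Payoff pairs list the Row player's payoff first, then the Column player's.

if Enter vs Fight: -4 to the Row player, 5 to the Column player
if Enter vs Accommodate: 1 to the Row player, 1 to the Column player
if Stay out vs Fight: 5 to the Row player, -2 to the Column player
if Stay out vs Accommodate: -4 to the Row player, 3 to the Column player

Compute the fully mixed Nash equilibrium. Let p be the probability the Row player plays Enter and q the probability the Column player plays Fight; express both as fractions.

p = 5/9, q = 5/14

In a mixed NE each player is indifferent between their pure strategies, so the opponent's mix sets the indifference.
The Column player indifferent between Fight and Accommodate: p·5 + (1−p)·(-2) = p·1 + (1−p)·3 ⟹ (-2) + 7p = 3 + (-2)p ⟹ p = 5/9.
The Row player indifferent between Enter and Stay out: q·(-4) + (1−q)·1 = q·5 + (1−q)·(-4) ⟹ 1 + (-5)q = (-4) + 9q ⟹ q = 5/14.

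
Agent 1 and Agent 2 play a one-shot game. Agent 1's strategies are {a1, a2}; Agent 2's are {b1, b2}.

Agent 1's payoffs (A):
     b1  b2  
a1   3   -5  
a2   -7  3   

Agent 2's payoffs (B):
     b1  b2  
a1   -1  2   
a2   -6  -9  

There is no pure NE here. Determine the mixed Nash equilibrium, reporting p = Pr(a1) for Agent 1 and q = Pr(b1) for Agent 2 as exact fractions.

p = 1/2, q = 4/9

Each player's mixing probability is pinned down by making the *other* player indifferent.
Agent 2 indifferent between b1 and b2: p·(-1) + (1−p)·(-6) = p·2 + (1−p)·(-9) ⟹ (-6) + 5p = (-9) + 11p ⟹ p = 1/2.
Agent 1 indifferent between a1 and a2: q·3 + (1−q)·(-5) = q·(-7) + (1−q)·3 ⟹ (-5) + 8q = 3 + (-10)q ⟹ q = 4/9.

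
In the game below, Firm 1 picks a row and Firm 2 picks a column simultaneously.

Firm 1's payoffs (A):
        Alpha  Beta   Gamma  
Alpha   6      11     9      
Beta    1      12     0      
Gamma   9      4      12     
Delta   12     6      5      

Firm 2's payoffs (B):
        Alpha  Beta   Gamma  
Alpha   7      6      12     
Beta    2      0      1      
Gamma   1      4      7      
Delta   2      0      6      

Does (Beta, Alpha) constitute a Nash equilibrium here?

Holding Firm 2 at Alpha: Firm 1 gets 1 from Beta but could get 12 by switching to Delta. Firm 1 has a profitable deviation.

No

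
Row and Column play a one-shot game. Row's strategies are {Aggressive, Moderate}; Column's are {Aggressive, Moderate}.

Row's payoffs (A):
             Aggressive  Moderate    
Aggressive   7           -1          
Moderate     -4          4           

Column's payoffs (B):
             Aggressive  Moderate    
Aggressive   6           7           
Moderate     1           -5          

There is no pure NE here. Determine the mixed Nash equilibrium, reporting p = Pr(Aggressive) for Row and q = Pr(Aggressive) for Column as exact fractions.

p = 6/7, q = 5/16

Each player's mixing probability is pinned down by making the *other* player indifferent.
Column indifferent between Aggressive and Moderate: p·6 + (1−p)·1 = p·7 + (1−p)·(-5) ⟹ 1 + 5p = (-5) + 12p ⟹ p = 6/7.
Row indifferent between Aggressive and Moderate: q·7 + (1−q)·(-1) = q·(-4) + (1−q)·4 ⟹ (-1) + 8q = 4 + (-8)q ⟹ q = 5/16.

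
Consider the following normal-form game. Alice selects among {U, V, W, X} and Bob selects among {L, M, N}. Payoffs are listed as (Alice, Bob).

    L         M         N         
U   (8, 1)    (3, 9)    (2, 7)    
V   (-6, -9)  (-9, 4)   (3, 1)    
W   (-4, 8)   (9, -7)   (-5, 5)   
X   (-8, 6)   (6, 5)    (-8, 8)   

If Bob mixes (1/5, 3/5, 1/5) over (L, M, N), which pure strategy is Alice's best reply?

Alice's best reply maximizes expected payoff against the mix.
U: (1/5)·8 + (3/5)·3 + (1/5)·2 = 19/5
V: (1/5)·(-6) + (3/5)·(-9) + (1/5)·3 = -6
W: (1/5)·(-4) + (3/5)·9 + (1/5)·(-5) = 18/5
X: (1/5)·(-8) + (3/5)·6 + (1/5)·(-8) = 2/5
Highest expected payoff is 19/5, from U.

U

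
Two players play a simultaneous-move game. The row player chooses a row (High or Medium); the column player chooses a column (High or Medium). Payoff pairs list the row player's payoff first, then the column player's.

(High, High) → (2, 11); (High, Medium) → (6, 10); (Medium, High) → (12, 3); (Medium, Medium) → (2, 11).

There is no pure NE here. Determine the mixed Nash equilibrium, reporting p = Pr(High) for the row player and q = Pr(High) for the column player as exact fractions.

Each player's mixing probability is pinned down by making the *other* player indifferent.
The column player indifferent between High and Medium: p·11 + (1−p)·3 = p·10 + (1−p)·11 ⟹ 3 + 8p = 11 + (-1)p ⟹ p = 8/9.
The row player indifferent between High and Medium: q·2 + (1−q)·6 = q·12 + (1−q)·2 ⟹ 6 + (-4)q = 2 + 10q ⟹ q = 2/7.

p = 8/9, q = 2/7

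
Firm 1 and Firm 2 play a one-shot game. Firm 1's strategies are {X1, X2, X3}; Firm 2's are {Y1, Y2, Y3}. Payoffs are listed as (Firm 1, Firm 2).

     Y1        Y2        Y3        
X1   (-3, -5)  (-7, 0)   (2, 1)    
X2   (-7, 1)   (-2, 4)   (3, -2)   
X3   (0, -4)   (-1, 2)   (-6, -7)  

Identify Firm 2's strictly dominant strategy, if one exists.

A strategy is strictly dominant if it gives Firm 2 a strictly higher payoff than every other strategy, against every choice by the opponent.
Y1 is not dominant: against X1, Y2 gives 0 > -5.
Y2 is not dominant: against X1, Y3 gives 1 > 0.
Y3 is not dominant: against X2, Y1 gives 1 > -2.
No single strategy is best against every opponent action.

None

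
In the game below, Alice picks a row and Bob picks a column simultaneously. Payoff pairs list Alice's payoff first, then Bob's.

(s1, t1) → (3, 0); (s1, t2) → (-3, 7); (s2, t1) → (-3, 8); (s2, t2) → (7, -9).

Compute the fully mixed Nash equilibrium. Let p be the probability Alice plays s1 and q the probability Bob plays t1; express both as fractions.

p = 17/24, q = 5/8

In a mixed NE each player is indifferent between their pure strategies, so the opponent's mix sets the indifference.
Bob indifferent between t1 and t2: p·0 + (1−p)·8 = p·7 + (1−p)·(-9) ⟹ 8 + (-8)p = (-9) + 16p ⟹ p = 17/24.
Alice indifferent between s1 and s2: q·3 + (1−q)·(-3) = q·(-3) + (1−q)·7 ⟹ (-3) + 6q = 7 + (-10)q ⟹ q = 5/8.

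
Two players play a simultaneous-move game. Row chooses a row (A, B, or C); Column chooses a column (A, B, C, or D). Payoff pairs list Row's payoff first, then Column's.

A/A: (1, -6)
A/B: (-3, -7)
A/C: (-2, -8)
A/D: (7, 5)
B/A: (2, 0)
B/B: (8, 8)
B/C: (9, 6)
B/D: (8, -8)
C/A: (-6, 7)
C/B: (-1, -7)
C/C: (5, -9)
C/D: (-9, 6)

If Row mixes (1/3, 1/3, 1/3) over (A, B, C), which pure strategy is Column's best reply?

D

Compute Column's expected payoff from each pure strategy against the given mix.
A: (1/3)·(-6) + (1/3)·0 + (1/3)·7 = 1/3
B: (1/3)·(-7) + (1/3)·8 + (1/3)·(-7) = -2
C: (1/3)·(-8) + (1/3)·6 + (1/3)·(-9) = -11/3
D: (1/3)·5 + (1/3)·(-8) + (1/3)·6 = 1
Highest expected payoff is 1, from D.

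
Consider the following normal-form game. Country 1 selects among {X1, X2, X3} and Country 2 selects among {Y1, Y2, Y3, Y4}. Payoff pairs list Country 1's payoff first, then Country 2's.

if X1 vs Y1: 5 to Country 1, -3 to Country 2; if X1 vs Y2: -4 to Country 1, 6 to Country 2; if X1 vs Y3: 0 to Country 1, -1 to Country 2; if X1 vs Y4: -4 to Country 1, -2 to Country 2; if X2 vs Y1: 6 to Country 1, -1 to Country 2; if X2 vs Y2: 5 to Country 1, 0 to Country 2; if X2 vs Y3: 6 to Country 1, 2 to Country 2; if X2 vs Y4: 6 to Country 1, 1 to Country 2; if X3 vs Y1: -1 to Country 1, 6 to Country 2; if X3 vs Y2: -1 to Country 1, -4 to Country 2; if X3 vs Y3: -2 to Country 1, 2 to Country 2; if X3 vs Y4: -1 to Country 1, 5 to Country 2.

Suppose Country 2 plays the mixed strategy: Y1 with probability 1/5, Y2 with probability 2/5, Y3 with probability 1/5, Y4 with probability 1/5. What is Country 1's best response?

X2

Compute Country 1's expected payoff from each pure strategy against the given mix.
X1: (1/5)·5 + (2/5)·(-4) + (1/5)·0 + (1/5)·(-4) = -7/5
X2: (1/5)·6 + (2/5)·5 + (1/5)·6 + (1/5)·6 = 28/5
X3: (1/5)·(-1) + (2/5)·(-1) + (1/5)·(-2) + (1/5)·(-1) = -6/5
Highest expected payoff is 28/5, from X2.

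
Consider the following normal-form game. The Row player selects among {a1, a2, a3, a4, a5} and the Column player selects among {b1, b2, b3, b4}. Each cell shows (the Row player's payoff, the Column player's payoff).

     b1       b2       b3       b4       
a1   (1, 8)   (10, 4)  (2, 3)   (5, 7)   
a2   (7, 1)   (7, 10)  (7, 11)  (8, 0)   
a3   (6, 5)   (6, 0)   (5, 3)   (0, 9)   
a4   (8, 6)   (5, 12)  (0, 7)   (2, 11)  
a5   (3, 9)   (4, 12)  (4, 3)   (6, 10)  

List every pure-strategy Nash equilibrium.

Check mutual best responses: a cell is a NE iff neither player can gain by unilaterally deviating.
The Row player's best responses — vs b1: a4 (payoff 8); vs b2: a1 (payoff 10); vs b3: a2 (payoff 7); vs b4: a2 (payoff 8).
The Column player's best responses — vs a1: b1 (payoff 8); vs a2: b3 (payoff 11); vs a3: b4 (payoff 9); vs a4: b2 (payoff 12); vs a5: b2 (payoff 12).
The only mutual best response is (a2, b3); neither player gains by switching there.

(a2, b3)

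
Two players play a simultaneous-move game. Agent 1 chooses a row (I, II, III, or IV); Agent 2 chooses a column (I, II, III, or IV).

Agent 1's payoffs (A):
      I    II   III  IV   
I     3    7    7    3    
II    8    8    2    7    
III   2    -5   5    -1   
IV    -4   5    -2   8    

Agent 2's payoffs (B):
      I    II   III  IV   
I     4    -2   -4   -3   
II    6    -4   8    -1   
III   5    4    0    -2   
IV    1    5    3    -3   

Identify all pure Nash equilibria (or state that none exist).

Find each player's best response to every opponent strategy; NE are the intersections.
Agent 1's best responses — vs I: II (payoff 8); vs II: II (payoff 8); vs III: I (payoff 7); vs IV: IV (payoff 8).
Agent 2's best responses — vs I: I (payoff 4); vs II: III (payoff 8); vs III: I (payoff 5); vs IV: II (payoff 5).
No cell has both players best-responding. For instance, Agent 1's best reply to IV is IV, but against IV Agent 2 prefers II over IV.

No pure-strategy Nash equilibrium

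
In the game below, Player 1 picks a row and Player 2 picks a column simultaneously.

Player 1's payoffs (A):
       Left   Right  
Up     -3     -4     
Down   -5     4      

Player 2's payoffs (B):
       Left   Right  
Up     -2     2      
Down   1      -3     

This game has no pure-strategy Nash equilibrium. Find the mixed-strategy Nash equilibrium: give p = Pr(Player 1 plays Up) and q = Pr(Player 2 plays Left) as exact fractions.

Each player's mixing probability is pinned down by making the *other* player indifferent.
Player 2 indifferent between Left and Right: p·(-2) + (1−p)·1 = p·2 + (1−p)·(-3) ⟹ 1 + (-3)p = (-3) + 5p ⟹ p = 1/2.
Player 1 indifferent between Up and Down: q·(-3) + (1−q)·(-4) = q·(-5) + (1−q)·4 ⟹ (-4) + 1q = 4 + (-9)q ⟹ q = 4/5.

p = 1/2, q = 4/5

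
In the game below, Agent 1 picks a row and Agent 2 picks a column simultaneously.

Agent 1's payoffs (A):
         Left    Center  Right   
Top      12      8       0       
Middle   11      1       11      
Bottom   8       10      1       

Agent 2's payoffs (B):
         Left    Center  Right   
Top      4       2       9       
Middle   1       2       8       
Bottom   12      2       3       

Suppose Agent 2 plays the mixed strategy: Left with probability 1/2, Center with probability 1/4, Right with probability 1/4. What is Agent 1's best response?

Compute Agent 1's expected payoff from each pure strategy against the given mix.
Top: (1/2)·12 + (1/4)·8 + (1/4)·0 = 8
Middle: (1/2)·11 + (1/4)·1 + (1/4)·11 = 17/2
Bottom: (1/2)·8 + (1/4)·10 + (1/4)·1 = 27/4
Highest expected payoff is 17/2, from Middle.

Middle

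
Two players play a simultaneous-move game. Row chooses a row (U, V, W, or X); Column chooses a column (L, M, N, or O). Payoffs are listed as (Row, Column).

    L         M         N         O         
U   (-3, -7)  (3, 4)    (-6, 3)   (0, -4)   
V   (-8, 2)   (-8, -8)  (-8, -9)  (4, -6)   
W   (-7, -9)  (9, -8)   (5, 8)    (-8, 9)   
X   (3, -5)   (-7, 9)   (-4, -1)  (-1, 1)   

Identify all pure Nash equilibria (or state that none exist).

A profile is a Nash equilibrium when each player is best-responding to the other.
Row's best responses — vs L: X (payoff 3); vs M: W (payoff 9); vs N: W (payoff 5); vs O: V (payoff 4).
Column's best responses — vs U: M (payoff 4); vs V: L (payoff 2); vs W: O (payoff 9); vs X: M (payoff 9).
No cell has both players best-responding. For instance, Row's best reply to O is V, but against V Column prefers L over O.

No pure-strategy Nash equilibrium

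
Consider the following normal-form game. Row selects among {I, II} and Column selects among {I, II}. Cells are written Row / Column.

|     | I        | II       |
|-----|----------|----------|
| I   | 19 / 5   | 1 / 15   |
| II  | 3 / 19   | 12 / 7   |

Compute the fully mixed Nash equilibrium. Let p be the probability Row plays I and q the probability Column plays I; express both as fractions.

p = 6/11, q = 11/27

Each player's mixing probability is pinned down by making the *other* player indifferent.
Column indifferent between I and II: p·5 + (1−p)·19 = p·15 + (1−p)·7 ⟹ 19 + (-14)p = 7 + 8p ⟹ p = 6/11.
Row indifferent between I and II: q·19 + (1−q)·1 = q·3 + (1−q)·12 ⟹ 1 + 18q = 12 + (-9)q ⟹ q = 11/27.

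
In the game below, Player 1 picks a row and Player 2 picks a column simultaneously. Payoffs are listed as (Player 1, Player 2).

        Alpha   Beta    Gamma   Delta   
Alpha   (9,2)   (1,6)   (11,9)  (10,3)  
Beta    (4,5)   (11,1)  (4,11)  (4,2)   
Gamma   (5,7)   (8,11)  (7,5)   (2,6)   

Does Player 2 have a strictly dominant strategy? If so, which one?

None

A strategy is strictly dominant if it gives Player 2 a strictly higher payoff than every other strategy, against every choice by the opponent.
Alpha is not dominant: against Alpha, Beta gives 6 > 2.
Beta is not dominant: against Alpha, Gamma gives 9 > 6.
Gamma is not dominant: against Gamma, Alpha gives 7 > 5.
Delta is not dominant: against Alpha, Beta gives 6 > 3.
No single strategy is best against every opponent action.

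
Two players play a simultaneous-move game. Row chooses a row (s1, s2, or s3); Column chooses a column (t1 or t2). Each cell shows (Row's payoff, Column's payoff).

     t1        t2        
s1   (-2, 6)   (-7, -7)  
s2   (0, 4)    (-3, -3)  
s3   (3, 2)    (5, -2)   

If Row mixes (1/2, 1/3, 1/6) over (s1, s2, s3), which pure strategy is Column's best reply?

t1

Column's best reply maximizes expected payoff against the mix.
t1: (1/2)·6 + (1/3)·4 + (1/6)·2 = 14/3
t2: (1/2)·(-7) + (1/3)·(-3) + (1/6)·(-2) = -29/6
Highest expected payoff is 14/3, from t1.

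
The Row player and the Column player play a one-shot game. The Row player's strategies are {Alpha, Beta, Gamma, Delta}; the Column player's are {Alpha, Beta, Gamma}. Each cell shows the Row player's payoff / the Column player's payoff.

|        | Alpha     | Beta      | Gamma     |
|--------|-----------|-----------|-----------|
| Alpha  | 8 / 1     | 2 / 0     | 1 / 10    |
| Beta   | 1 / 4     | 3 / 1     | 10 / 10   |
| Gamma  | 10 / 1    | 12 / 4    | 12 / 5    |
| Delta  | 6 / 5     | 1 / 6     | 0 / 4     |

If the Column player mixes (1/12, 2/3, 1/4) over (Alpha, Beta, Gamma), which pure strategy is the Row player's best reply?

The Row player's best reply maximizes expected payoff against the mix.
Alpha: (1/12)·8 + (2/3)·2 + (1/4)·1 = 9/4
Beta: (1/12)·1 + (2/3)·3 + (1/4)·10 = 55/12
Gamma: (1/12)·10 + (2/3)·12 + (1/4)·12 = 71/6
Delta: (1/12)·6 + (2/3)·1 + (1/4)·0 = 7/6
Highest expected payoff is 71/6, from Gamma.

Gamma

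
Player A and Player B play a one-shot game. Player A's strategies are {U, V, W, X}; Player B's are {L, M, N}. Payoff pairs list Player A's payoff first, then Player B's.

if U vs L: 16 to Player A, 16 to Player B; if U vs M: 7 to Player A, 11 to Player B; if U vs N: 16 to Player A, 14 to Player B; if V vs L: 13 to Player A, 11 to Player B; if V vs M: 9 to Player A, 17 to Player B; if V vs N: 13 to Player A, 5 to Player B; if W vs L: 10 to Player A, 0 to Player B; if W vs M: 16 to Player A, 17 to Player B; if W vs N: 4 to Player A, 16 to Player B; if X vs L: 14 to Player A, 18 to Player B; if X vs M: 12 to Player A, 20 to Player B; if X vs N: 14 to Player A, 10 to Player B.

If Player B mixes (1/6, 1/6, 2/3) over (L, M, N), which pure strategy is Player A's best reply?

U

Compute Player A's expected payoff from each pure strategy against the given mix.
U: (1/6)·16 + (1/6)·7 + (2/3)·16 = 29/2
V: (1/6)·13 + (1/6)·9 + (2/3)·13 = 37/3
W: (1/6)·10 + (1/6)·16 + (2/3)·4 = 7
X: (1/6)·14 + (1/6)·12 + (2/3)·14 = 41/3
Highest expected payoff is 29/2, from U.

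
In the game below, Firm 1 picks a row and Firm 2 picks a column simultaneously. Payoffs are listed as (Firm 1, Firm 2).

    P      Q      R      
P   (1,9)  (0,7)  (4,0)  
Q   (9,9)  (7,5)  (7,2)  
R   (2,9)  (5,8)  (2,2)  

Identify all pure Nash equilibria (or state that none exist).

Find each player's best response to every opponent strategy; NE are the intersections.
Firm 1's best responses — vs P: Q (payoff 9); vs Q: Q (payoff 7); vs R: Q (payoff 7).
Firm 2's best responses — vs P: P (payoff 9); vs Q: P (payoff 9); vs R: P (payoff 9).
The only mutual best response is (Q, P); neither player gains by switching there.

(Q, P)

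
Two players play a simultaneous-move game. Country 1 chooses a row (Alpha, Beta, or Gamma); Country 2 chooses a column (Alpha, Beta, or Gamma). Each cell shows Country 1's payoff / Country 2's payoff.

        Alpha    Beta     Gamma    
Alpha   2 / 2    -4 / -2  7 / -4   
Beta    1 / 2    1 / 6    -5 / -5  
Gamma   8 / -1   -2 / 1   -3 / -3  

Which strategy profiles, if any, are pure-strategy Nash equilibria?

(Beta, Beta)

Find each player's best response to every opponent strategy; NE are the intersections.
Country 1's best responses — vs Alpha: Gamma (payoff 8); vs Beta: Beta (payoff 1); vs Gamma: Alpha (payoff 7).
Country 2's best responses — vs Alpha: Alpha (payoff 2); vs Beta: Beta (payoff 6); vs Gamma: Beta (payoff 1).
The only mutual best response is (Beta, Beta); neither player gains by switching there.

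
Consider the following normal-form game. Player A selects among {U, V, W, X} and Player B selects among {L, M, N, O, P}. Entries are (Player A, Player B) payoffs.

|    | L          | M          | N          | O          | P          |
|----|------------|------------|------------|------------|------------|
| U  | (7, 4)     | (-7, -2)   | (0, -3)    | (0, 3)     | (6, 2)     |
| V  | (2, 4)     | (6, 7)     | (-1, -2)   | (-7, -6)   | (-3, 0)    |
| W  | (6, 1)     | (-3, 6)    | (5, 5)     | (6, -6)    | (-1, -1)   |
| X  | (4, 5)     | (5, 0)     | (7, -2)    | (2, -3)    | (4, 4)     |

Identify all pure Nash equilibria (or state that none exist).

Find each player's best response to every opponent strategy; NE are the intersections.
Player A's best responses — vs L: U (payoff 7); vs M: V (payoff 6); vs N: X (payoff 7); vs O: W (payoff 6); vs P: U (payoff 6).
Player B's best responses — vs U: L (payoff 4); vs V: M (payoff 7); vs W: M (payoff 6); vs X: L (payoff 5).
Mutual best responses occur at (U, L) and (V, M); at each, neither player gains by switching.

(U, L) and (V, M)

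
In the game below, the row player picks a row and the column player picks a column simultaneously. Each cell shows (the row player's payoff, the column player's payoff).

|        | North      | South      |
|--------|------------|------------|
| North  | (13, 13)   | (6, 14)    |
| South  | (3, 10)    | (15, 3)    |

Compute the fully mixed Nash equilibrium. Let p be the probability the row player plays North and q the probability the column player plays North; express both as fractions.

Each player's mixing probability is pinned down by making the *other* player indifferent.
The column player indifferent between North and South: p·13 + (1−p)·10 = p·14 + (1−p)·3 ⟹ 10 + 3p = 3 + 11p ⟹ p = 7/8.
The row player indifferent between North and South: q·13 + (1−q)·6 = q·3 + (1−q)·15 ⟹ 6 + 7q = 15 + (-12)q ⟹ q = 9/19.

p = 7/8, q = 9/19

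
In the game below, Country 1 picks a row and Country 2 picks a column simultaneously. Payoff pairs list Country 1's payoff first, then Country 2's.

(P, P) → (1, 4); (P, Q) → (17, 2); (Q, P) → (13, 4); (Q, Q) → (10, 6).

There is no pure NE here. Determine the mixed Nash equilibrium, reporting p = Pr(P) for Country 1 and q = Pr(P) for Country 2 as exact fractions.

p = 1/2, q = 7/19

Each player's mixing probability is pinned down by making the *other* player indifferent.
Country 2 indifferent between P and Q: p·4 + (1−p)·4 = p·2 + (1−p)·6 ⟹ 4 + 0p = 6 + (-4)p ⟹ p = 1/2.
Country 1 indifferent between P and Q: q·1 + (1−q)·17 = q·13 + (1−q)·10 ⟹ 17 + (-16)q = 10 + 3q ⟹ q = 7/19.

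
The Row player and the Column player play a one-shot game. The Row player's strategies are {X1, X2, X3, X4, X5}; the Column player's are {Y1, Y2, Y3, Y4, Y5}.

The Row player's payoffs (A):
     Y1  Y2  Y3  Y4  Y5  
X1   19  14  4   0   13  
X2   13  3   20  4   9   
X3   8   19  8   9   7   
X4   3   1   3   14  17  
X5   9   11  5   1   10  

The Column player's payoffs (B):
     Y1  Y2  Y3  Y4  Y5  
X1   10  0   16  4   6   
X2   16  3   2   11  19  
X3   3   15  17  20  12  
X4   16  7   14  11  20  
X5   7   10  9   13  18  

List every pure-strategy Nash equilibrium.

Find each player's best response to every opponent strategy; NE are the intersections.
The Row player's best responses — vs Y1: X1 (payoff 19); vs Y2: X3 (payoff 19); vs Y3: X2 (payoff 20); vs Y4: X4 (payoff 14); vs Y5: X4 (payoff 17).
The Column player's best responses — vs X1: Y3 (payoff 16); vs X2: Y5 (payoff 19); vs X3: Y4 (payoff 20); vs X4: Y5 (payoff 20); vs X5: Y5 (payoff 18).
The only mutual best response is (X4, Y5); neither player gains by switching there.

(X4, Y5)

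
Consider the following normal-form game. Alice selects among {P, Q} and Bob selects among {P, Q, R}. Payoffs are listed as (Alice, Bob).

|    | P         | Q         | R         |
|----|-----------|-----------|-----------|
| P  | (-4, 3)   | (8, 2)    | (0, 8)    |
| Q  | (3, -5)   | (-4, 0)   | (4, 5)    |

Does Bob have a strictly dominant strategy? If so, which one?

Check whether one of Bob's strategies beats all alternatives regardless of what the opponent does.
R strictly dominates: vs P: 8 > each of {3, 2}; vs Q: 5 > each of {-5, 0}.

R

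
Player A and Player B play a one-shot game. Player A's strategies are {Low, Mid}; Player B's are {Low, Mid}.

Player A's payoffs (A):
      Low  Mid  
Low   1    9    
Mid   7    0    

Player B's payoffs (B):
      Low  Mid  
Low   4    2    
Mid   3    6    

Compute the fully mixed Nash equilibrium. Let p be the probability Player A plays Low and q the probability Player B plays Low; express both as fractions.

Each player's mixing probability is pinned down by making the *other* player indifferent.
Player B indifferent between Low and Mid: p·4 + (1−p)·3 = p·2 + (1−p)·6 ⟹ 3 + 1p = 6 + (-4)p ⟹ p = 3/5.
Player A indifferent between Low and Mid: q·1 + (1−q)·9 = q·7 + (1−q)·0 ⟹ 9 + (-8)q = 0 + 7q ⟹ q = 3/5.

p = 3/5, q = 3/5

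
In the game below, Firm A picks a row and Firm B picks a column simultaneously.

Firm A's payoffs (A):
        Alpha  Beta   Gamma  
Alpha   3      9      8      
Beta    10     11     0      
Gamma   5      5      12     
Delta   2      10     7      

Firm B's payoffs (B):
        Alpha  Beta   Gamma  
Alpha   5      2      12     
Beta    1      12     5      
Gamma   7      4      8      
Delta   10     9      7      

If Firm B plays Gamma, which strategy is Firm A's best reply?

With Firm B fixed at Gamma, Firm A's payoffs are: Alpha → 8, Beta → 0, Gamma → 12, Delta → 7.
The maximum is 12, achieved by Gamma.

Gamma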